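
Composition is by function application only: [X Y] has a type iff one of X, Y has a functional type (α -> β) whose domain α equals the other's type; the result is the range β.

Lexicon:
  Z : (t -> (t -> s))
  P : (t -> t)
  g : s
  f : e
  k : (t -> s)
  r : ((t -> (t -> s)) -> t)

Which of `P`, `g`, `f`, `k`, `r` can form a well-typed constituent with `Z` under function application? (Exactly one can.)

r

P : (t -> t) — no; Z wants t, and P wants t.
g : s — no; Z wants t, and g wants nothing (atomic).
f : e — no; Z wants t, and f wants nothing (atomic).
k : (t -> s) — no; Z wants t, and k wants t.
r — combines: r : ((t -> (t -> s)) -> t) takes Z : (t -> (t -> s)) as argument, giving t.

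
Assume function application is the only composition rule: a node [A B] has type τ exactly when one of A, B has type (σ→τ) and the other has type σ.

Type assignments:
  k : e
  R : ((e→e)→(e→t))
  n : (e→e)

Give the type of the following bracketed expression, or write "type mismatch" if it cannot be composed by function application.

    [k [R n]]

t

[R n]: ((e→e)→(e→t)) applied to (e→e) yields (e→t).
[k [R n]]: (e→t) applied to e yields t.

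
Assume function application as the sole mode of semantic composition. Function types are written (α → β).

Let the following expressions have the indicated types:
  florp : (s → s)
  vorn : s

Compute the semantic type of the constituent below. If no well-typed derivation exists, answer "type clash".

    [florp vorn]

s

[florp vorn]: functor florp : (s → s), argument vorn : s; result s.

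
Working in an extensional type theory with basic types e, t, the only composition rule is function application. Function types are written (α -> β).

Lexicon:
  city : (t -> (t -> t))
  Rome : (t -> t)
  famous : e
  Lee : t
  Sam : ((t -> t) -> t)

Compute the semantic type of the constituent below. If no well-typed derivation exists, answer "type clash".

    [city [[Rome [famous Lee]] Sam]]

At [famous Lee]: neither e nor t can take the other as argument; the node is ill-typed.

type clash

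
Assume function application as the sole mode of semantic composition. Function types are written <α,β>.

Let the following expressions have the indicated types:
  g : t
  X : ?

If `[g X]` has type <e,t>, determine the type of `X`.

[g X] is required to be <e,t>. g : t cannot yield <e,t> as functor, so X : <t,<e,t>>.

<t,<e,t>>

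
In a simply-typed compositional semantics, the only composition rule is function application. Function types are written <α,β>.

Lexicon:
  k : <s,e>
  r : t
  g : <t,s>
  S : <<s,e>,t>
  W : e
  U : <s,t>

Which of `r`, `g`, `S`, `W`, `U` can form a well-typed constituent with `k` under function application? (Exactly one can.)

S

r : t — k needs s; r needs nothing (atomic); neither fits.
g : <t,s> — k needs s; g needs t; neither fits.
S — combines: S : <<s,e>,t> takes k : <s,e> as argument, giving t.
W : e — k needs s; W needs nothing (atomic); neither fits.
U : <s,t> — k needs s; U needs s; neither fits.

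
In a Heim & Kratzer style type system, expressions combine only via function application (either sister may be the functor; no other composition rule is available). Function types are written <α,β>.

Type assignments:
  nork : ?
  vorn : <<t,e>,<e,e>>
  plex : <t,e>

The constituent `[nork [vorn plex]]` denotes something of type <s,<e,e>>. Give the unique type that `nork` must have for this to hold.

<<e,e>,<s,<e,e>>>

[nork [vorn plex]] is required to be <s,<e,e>>. [vorn plex] : <e,e> cannot yield <s,<e,e>> as functor, so nork : <<e,e>,<s,<e,e>>>.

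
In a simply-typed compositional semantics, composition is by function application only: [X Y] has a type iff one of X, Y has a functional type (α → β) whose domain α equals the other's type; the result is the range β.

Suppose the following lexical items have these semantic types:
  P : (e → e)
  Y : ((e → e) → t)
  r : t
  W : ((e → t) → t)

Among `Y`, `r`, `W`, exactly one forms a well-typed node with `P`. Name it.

Y

Y — combines: Y : ((e → e) → t) takes P : (e → e) as argument, giving t.
r : t — no; P wants e, and r wants nothing (atomic).
W : ((e → t) → t) — no; P wants e, and W wants (e → t).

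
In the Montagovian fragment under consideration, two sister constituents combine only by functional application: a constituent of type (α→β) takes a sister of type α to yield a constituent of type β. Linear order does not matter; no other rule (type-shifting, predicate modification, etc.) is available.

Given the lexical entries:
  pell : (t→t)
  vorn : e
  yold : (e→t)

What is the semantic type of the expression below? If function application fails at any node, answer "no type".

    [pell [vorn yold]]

[vorn yold]: (e→t) applied to e yields t.
[pell [vorn yold]]: (t→t) applied to t yields t.

t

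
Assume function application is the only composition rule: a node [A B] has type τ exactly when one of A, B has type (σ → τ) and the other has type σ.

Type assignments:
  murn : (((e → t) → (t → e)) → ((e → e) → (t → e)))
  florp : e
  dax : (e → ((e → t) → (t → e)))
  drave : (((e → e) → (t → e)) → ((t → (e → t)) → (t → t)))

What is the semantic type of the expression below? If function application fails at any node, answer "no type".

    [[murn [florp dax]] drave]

((t → (e → t)) → (t → t))

At [florp dax], dax : (e → ((e → t) → (t → e))) takes florp : e, giving ((e → t) → (t → e)).
At [murn [florp dax]], murn : (((e → t) → (t → e)) → ((e → e) → (t → e))) takes [florp dax] : ((e → t) → (t → e)), giving ((e → e) → (t → e)).
At [[murn [florp dax]] drave], drave : (((e → e) → (t → e)) → ((t → (e → t)) → (t → t))) takes [murn [florp dax]] : ((e → e) → (t → e)), giving ((t → (e → t)) → (t → t)).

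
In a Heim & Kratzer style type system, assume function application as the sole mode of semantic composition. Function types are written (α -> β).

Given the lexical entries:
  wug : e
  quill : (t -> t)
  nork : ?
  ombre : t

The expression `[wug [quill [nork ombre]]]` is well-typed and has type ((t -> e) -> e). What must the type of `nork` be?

(t -> ((t -> t) -> (e -> ((t -> e) -> e))))

[wug [quill [nork ombre]]] is required to be ((t -> e) -> e). wug : e cannot yield ((t -> e) -> e) as functor, so [quill [nork ombre]] : (e -> ((t -> e) -> e)).
[quill [nork ombre]] is required to be (e -> ((t -> e) -> e)). quill : (t -> t) cannot yield (e -> ((t -> e) -> e)) as functor, so [nork ombre] : ((t -> t) -> (e -> ((t -> e) -> e))).
[nork ombre] is required to be ((t -> t) -> (e -> ((t -> e) -> e))). ombre : t cannot yield ((t -> t) -> (e -> ((t -> e) -> e))) as functor, so nork : (t -> ((t -> t) -> (e -> ((t -> e) -> e)))).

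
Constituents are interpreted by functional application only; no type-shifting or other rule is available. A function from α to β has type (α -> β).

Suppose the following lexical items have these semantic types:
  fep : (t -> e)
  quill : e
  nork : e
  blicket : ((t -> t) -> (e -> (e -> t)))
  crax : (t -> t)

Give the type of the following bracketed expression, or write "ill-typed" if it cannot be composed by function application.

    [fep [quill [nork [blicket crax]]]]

[blicket crax]: blicket is ((t -> t) -> (e -> (e -> t))), crax is (t -> t); result (e -> (e -> t)).
[nork [blicket crax]]: [blicket crax] is (e -> (e -> t)), nork is e; result (e -> t).
[quill [nork [blicket crax]]]: [nork [blicket crax]] is (e -> t), quill is e; result t.
[fep [quill [nork [blicket crax]]]]: fep is (t -> e), [quill [nork [blicket crax]]] is t; result e.

e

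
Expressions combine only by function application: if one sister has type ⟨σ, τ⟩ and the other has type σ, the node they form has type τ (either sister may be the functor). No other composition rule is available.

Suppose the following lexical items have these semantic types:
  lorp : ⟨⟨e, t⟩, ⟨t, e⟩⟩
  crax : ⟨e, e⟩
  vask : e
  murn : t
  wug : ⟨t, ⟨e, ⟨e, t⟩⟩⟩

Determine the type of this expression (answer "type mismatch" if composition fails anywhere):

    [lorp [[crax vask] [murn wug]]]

At [crax vask], crax : ⟨e, e⟩ takes vask : e, giving e.
At [murn wug], wug : ⟨t, ⟨e, ⟨e, t⟩⟩⟩ takes murn : t, giving ⟨e, ⟨e, t⟩⟩.
At [[crax vask] [murn wug]], [murn wug] : ⟨e, ⟨e, t⟩⟩ takes [crax vask] : e, giving ⟨e, t⟩.
At [lorp [[crax vask] [murn wug]]], lorp : ⟨⟨e, t⟩, ⟨t, e⟩⟩ takes [[crax vask] [murn wug]] : ⟨e, t⟩, giving ⟨t, e⟩.

⟨t, e⟩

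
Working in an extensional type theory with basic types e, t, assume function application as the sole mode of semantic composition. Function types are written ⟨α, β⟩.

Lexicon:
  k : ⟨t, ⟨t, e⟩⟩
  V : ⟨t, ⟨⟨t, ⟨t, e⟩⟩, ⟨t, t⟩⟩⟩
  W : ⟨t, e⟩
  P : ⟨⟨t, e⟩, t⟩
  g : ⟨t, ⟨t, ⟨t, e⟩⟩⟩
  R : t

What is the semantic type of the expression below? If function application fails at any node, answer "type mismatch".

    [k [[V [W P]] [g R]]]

[W P]: ⟨⟨t, e⟩, t⟩ applied to ⟨t, e⟩ yields t.
[V [W P]]: ⟨t, ⟨⟨t, ⟨t, e⟩⟩, ⟨t, t⟩⟩⟩ applied to t yields ⟨⟨t, ⟨t, e⟩⟩, ⟨t, t⟩⟩.
[g R]: ⟨t, ⟨t, ⟨t, e⟩⟩⟩ applied to t yields ⟨t, ⟨t, e⟩⟩.
[[V [W P]] [g R]]: ⟨⟨t, ⟨t, e⟩⟩, ⟨t, t⟩⟩ applied to ⟨t, ⟨t, e⟩⟩ yields ⟨t, t⟩.
[k [[V [W P]] [g R]]]: ⟨t, ⟨t, e⟩⟩ and ⟨t, t⟩ cannot combine by function application — type clash.

type mismatch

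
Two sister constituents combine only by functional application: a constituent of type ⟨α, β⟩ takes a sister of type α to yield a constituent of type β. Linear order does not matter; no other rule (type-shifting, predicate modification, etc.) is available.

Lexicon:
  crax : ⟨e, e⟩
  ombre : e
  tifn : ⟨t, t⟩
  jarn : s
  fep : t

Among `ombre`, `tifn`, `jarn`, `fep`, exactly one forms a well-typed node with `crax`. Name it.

ombre — combines: crax : ⟨e, e⟩ takes ombre : e as argument, giving e.
tifn : ⟨t, t⟩ — crax needs e; tifn needs t; neither fits.
jarn : s — crax needs e; jarn needs nothing (atomic); neither fits.
fep : t — crax needs e; fep needs nothing (atomic); neither fits.

ombre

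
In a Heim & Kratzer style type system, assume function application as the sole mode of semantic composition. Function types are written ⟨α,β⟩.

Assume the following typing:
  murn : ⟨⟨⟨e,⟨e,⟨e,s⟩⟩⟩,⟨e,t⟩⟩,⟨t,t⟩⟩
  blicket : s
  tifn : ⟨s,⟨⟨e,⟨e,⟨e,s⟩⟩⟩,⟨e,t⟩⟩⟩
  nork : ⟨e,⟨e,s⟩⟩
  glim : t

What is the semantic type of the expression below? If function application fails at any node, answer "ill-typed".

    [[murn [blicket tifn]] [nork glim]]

ill-typed

[blicket tifn] — tifn of type ⟨s,⟨⟨e,⟨e,⟨e,s⟩⟩⟩,⟨e,t⟩⟩⟩ combines with blicket of type s: type ⟨⟨e,⟨e,⟨e,s⟩⟩⟩,⟨e,t⟩⟩.
[murn [blicket tifn]] — murn of type ⟨⟨⟨e,⟨e,⟨e,s⟩⟩⟩,⟨e,t⟩⟩,⟨t,t⟩⟩ combines with [blicket tifn] of type ⟨⟨e,⟨e,⟨e,s⟩⟩⟩,⟨e,t⟩⟩: type ⟨t,t⟩.
At [nork glim]: neither ⟨e,⟨e,s⟩⟩ nor t can take the other as argument; the node is ill-typed.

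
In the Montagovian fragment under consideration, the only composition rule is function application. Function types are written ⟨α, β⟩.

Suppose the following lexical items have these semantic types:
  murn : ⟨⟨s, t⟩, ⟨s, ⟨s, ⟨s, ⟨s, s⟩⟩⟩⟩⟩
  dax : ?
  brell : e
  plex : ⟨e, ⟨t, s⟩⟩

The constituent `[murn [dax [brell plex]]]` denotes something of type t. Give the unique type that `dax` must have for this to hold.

[murn [dax [brell plex]]] must have type t. The sister murn has type ⟨⟨s, t⟩, ⟨s, ⟨s, ⟨s, ⟨s, s⟩⟩⟩⟩⟩; that is not a function onto t, so [dax [brell plex]] must be the functor, of type ⟨⟨⟨s, t⟩, ⟨s, ⟨s, ⟨s, ⟨s, s⟩⟩⟩⟩⟩, t⟩.
[dax [brell plex]] must have type ⟨⟨⟨s, t⟩, ⟨s, ⟨s, ⟨s, ⟨s, s⟩⟩⟩⟩⟩, t⟩. The sister [brell plex] has type ⟨t, s⟩; that is not a function onto ⟨⟨⟨s, t⟩, ⟨s, ⟨s, ⟨s, ⟨s, s⟩⟩⟩⟩⟩, t⟩, so dax must be the functor, of type ⟨⟨t, s⟩, ⟨⟨⟨s, t⟩, ⟨s, ⟨s, ⟨s, ⟨s, s⟩⟩⟩⟩⟩, t⟩⟩.

⟨⟨t, s⟩, ⟨⟨⟨s, t⟩, ⟨s, ⟨s, ⟨s, ⟨s, s⟩⟩⟩⟩⟩, t⟩⟩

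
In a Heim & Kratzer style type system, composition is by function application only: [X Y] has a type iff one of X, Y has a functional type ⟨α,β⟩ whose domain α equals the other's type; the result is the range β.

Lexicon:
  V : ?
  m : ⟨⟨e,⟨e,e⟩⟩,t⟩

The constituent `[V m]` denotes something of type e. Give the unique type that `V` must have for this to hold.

[V m] must have type e. The sister m has type ⟨⟨e,⟨e,e⟩⟩,t⟩; that is not a function onto e, so V must be the functor, of type ⟨⟨⟨e,⟨e,e⟩⟩,t⟩,e⟩.

⟨⟨⟨e,⟨e,e⟩⟩,t⟩,e⟩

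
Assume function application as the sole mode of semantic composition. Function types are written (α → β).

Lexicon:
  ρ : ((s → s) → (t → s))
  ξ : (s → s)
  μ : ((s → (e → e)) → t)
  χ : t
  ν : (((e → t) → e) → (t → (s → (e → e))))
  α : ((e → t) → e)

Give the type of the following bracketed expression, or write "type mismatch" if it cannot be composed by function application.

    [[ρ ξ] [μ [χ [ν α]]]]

s

[ρ ξ]: ((s → s) → (t → s)) applied to (s → s) yields (t → s).
[ν α]: (((e → t) → e) → (t → (s → (e → e)))) applied to ((e → t) → e) yields (t → (s → (e → e))).
[χ [ν α]]: (t → (s → (e → e))) applied to t yields (s → (e → e)).
[μ [χ [ν α]]]: ((s → (e → e)) → t) applied to (s → (e → e)) yields t.
[[ρ ξ] [μ [χ [ν α]]]]: (t → s) applied to t yields s.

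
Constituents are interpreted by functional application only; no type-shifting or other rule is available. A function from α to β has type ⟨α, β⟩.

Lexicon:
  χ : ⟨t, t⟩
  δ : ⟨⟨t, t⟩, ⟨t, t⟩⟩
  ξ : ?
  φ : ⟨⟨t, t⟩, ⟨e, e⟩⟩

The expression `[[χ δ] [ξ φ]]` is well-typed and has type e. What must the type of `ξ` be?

[[χ δ] [ξ φ]] must have type e. The sister [χ δ] has type ⟨t, t⟩; that is not a function onto e, so [ξ φ] must be the functor, of type ⟨⟨t, t⟩, e⟩.
[ξ φ] must have type ⟨⟨t, t⟩, e⟩. The sister φ has type ⟨⟨t, t⟩, ⟨e, e⟩⟩; that is not a function onto ⟨⟨t, t⟩, e⟩, so ξ must be the functor, of type ⟨⟨⟨t, t⟩, ⟨e, e⟩⟩, ⟨⟨t, t⟩, e⟩⟩.

⟨⟨⟨t, t⟩, ⟨e, e⟩⟩, ⟨⟨t, t⟩, e⟩⟩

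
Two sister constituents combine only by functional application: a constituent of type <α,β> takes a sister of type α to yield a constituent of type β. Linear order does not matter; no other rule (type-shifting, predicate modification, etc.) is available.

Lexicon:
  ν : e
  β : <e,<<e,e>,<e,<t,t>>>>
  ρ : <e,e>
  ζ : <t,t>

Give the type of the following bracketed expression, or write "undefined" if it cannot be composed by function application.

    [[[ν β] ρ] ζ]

undefined

At [ν β], β : <e,<<e,e>,<e,<t,t>>>> takes ν : e, giving <<e,e>,<e,<t,t>>>.
At [[ν β] ρ], [ν β] : <<e,e>,<e,<t,t>>> takes ρ : <e,e>, giving <e,<t,t>>.
At [[[ν β] ρ] ζ]: neither <e,<t,t>> nor <t,t> can take the other as argument; the node is ill-typed.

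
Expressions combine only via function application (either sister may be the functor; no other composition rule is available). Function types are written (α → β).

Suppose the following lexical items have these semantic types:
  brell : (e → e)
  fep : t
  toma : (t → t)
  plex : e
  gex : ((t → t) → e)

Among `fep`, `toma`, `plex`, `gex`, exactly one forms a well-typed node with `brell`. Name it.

fep : t — does not combine with brell.
toma : (t → t) — does not combine with brell.
plex — combines: brell : (e → e) takes plex : e as argument, giving e.
gex : ((t → t) → e) — does not combine with brell.

plex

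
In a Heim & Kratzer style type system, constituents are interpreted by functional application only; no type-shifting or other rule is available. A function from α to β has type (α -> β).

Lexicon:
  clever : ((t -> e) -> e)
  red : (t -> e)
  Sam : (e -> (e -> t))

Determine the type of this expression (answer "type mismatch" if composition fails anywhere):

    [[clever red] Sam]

[clever red]: clever is ((t -> e) -> e), red is (t -> e); result e.
[[clever red] Sam]: Sam is (e -> (e -> t)), [clever red] is e; result (e -> t).

(e -> t)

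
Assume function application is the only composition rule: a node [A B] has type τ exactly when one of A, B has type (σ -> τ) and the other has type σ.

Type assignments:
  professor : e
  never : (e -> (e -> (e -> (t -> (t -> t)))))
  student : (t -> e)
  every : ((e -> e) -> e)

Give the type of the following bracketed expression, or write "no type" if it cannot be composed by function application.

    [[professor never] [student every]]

[professor never] — never of type (e -> (e -> (e -> (t -> (t -> t))))) combines with professor of type e: type (e -> (e -> (t -> (t -> t)))).
At [student every]: neither (t -> e) nor ((e -> e) -> e) can take the other as argument; the node is ill-typed.

no type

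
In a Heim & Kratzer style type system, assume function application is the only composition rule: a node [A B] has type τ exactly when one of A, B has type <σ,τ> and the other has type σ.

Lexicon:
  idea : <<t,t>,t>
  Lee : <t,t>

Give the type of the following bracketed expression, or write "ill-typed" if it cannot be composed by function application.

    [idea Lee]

t

[idea Lee] — idea of type <<t,t>,t> combines with Lee of type <t,t>: type t.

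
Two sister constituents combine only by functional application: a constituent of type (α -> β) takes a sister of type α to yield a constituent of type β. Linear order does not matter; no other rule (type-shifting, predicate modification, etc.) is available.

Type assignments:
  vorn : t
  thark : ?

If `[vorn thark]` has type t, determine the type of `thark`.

(t -> t)

[vorn thark] is required to be t. vorn : t cannot yield t as functor, so thark : (t -> t).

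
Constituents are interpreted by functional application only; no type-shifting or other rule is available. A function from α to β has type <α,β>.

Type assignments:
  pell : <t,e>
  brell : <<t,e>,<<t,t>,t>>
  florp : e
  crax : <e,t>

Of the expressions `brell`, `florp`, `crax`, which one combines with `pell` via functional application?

brell

brell — combines: brell : <<t,e>,<<t,t>,t>> takes pell : <t,e> as argument, giving <<t,t>,t>.
florp : e — pell needs t; florp needs nothing (atomic); neither fits.
crax : <e,t> — pell needs t; crax needs e; neither fits.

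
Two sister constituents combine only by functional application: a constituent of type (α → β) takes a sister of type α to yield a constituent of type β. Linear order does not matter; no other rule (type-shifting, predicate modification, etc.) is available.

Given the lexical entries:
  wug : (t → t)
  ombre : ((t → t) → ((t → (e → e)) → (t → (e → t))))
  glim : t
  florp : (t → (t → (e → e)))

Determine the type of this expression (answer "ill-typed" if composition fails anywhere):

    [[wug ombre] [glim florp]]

(t → (e → t))

At [wug ombre], ombre : ((t → t) → ((t → (e → e)) → (t → (e → t)))) takes wug : (t → t), giving ((t → (e → e)) → (t → (e → t))).
At [glim florp], florp : (t → (t → (e → e))) takes glim : t, giving (t → (e → e)).
At [[wug ombre] [glim florp]], [wug ombre] : ((t → (e → e)) → (t → (e → t))) takes [glim florp] : (t → (e → e)), giving (t → (e → t)).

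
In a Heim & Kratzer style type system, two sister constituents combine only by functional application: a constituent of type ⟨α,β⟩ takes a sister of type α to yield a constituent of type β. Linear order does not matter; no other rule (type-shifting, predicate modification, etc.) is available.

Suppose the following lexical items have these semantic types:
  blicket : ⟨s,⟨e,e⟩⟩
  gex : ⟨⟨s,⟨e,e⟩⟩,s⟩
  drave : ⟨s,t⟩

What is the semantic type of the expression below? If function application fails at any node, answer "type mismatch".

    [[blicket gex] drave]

t

[blicket gex]: functor gex : ⟨⟨s,⟨e,e⟩⟩,s⟩, argument blicket : ⟨s,⟨e,e⟩⟩; result s.
[[blicket gex] drave]: functor drave : ⟨s,t⟩, argument [blicket gex] : s; result t.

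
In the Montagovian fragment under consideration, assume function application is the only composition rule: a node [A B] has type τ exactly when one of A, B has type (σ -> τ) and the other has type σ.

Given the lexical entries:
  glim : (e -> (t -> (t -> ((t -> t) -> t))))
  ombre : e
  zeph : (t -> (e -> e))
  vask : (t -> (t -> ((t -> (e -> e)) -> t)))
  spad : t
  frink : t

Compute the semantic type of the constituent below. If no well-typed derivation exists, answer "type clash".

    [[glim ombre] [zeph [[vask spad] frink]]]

[glim ombre]: functor glim : (e -> (t -> (t -> ((t -> t) -> t)))), argument ombre : e; result (t -> (t -> ((t -> t) -> t))).
[vask spad]: functor vask : (t -> (t -> ((t -> (e -> e)) -> t))), argument spad : t; result (t -> ((t -> (e -> e)) -> t)).
[[vask spad] frink]: functor [vask spad] : (t -> ((t -> (e -> e)) -> t)), argument frink : t; result ((t -> (e -> e)) -> t).
[zeph [[vask spad] frink]]: functor [[vask spad] frink] : ((t -> (e -> e)) -> t), argument zeph : (t -> (e -> e)); result t.
[[glim ombre] [zeph [[vask spad] frink]]]: functor [glim ombre] : (t -> (t -> ((t -> t) -> t))), argument [zeph [[vask spad] frink]] : t; result (t -> ((t -> t) -> t)).

(t -> ((t -> t) -> t))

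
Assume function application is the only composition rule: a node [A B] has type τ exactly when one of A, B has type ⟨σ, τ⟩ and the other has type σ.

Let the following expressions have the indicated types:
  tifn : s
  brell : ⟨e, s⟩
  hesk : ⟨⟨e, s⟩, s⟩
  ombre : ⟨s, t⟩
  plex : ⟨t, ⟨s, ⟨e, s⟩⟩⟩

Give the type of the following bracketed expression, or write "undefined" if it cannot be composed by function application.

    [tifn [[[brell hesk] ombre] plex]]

[brell hesk]: hesk is ⟨⟨e, s⟩, s⟩, brell is ⟨e, s⟩; result s.
[[brell hesk] ombre]: ombre is ⟨s, t⟩, [brell hesk] is s; result t.
[[[brell hesk] ombre] plex]: plex is ⟨t, ⟨s, ⟨e, s⟩⟩⟩, [[brell hesk] ombre] is t; result ⟨s, ⟨e, s⟩⟩.
[tifn [[[brell hesk] ombre] plex]]: [[[brell hesk] ombre] plex] is ⟨s, ⟨e, s⟩⟩, tifn is s; result ⟨e, s⟩.

⟨e, s⟩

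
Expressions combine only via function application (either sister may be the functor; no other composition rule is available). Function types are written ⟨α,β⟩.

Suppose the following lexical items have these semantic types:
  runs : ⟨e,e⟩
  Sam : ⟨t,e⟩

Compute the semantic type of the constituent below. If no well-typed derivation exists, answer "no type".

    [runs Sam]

At [runs Sam]: neither ⟨e,e⟩ nor ⟨t,e⟩ can take the other as argument; the node is ill-typed.

no type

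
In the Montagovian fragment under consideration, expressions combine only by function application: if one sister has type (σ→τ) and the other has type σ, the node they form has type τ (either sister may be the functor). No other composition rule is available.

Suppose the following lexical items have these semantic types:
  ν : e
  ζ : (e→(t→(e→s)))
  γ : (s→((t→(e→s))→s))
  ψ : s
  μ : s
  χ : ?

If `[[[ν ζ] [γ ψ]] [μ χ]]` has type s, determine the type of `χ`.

For [[[ν ζ] [γ ψ]] [μ χ]] to have type s with [[ν ζ] [γ ψ]] of type s, [μ χ] must be the function: [μ χ] : (s→s).
For [μ χ] to have type (s→s) with μ of type s, χ must be the function: χ : (s→(s→s)).

(s→(s→s))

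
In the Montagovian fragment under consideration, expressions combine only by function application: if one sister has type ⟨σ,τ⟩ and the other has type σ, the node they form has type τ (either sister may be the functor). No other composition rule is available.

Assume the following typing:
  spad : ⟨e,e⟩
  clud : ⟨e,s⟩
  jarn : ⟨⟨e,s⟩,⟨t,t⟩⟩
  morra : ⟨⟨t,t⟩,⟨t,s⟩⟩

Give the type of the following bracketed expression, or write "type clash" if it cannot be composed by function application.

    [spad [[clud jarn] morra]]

type clash

At [clud jarn], jarn : ⟨⟨e,s⟩,⟨t,t⟩⟩ takes clud : ⟨e,s⟩, giving ⟨t,t⟩.
At [[clud jarn] morra], morra : ⟨⟨t,t⟩,⟨t,s⟩⟩ takes [clud jarn] : ⟨t,t⟩, giving ⟨t,s⟩.
[spad [[clud jarn] morra]]: ⟨e,e⟩ with ⟨t,s⟩ — neither is a function whose domain matches the other; composition fails here.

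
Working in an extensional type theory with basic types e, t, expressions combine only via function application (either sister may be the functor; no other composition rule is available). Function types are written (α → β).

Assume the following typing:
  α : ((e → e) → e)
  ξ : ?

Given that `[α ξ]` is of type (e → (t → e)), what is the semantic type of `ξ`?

(((e → e) → e) → (e → (t → e)))

At [α ξ] (required: (e → (t → e))): α is ((e → e) → e), which is not a function with range (e → (t → e)); hence ξ is the functor — type (((e → e) → e) → (e → (t → e))).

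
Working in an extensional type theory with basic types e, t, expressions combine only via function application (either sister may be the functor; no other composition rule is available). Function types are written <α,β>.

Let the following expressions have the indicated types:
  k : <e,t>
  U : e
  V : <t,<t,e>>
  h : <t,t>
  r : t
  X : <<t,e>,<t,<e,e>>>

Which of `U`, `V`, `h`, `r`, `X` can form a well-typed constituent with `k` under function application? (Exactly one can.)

U

U — combines: k : <e,t> takes U : e as argument, giving t.
V : <t,<t,e>> — does not combine with k.
h : <t,t> — does not combine with k.
r : t — does not combine with k.
X : <<t,e>,<t,<e,e>>> — does not combine with k.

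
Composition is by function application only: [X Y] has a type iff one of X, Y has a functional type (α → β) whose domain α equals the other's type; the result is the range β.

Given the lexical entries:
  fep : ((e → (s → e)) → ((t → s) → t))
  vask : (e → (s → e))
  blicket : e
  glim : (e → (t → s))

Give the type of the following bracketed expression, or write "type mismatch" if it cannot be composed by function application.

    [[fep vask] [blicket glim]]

t

[fep vask]: functor fep : ((e → (s → e)) → ((t → s) → t)), argument vask : (e → (s → e)); result ((t → s) → t).
[blicket glim]: functor glim : (e → (t → s)), argument blicket : e; result (t → s).
[[fep vask] [blicket glim]]: functor [fep vask] : ((t → s) → t), argument [blicket glim] : (t → s); result t.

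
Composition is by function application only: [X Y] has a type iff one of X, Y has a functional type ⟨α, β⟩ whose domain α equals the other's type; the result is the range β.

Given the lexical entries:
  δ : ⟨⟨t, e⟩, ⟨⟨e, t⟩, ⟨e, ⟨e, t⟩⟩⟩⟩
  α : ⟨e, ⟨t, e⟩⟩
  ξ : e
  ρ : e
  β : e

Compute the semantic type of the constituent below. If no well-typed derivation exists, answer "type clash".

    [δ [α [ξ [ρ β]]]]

[ρ β]: e and e cannot combine by function application — type clash.

type clash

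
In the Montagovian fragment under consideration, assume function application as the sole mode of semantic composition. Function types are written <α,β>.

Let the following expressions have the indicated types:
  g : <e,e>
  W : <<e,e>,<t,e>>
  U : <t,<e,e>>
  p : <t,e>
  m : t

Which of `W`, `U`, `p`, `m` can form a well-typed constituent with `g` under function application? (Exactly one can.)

W — combines: W : <<e,e>,<t,e>> takes g : <e,e> as argument, giving <t,e>.
U : <t,<e,e>> — neither side's domain matches the other.
p : <t,e> — neither side's domain matches the other.
m : t — neither side's domain matches the other.

W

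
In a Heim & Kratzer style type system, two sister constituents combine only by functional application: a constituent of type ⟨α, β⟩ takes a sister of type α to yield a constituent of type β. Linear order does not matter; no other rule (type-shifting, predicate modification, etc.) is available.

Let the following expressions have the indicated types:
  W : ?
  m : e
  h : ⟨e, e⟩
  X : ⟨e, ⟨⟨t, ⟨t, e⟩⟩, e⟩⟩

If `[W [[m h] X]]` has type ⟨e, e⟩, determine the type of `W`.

[W [[m h] X]] must have type ⟨e, e⟩. The sister [[m h] X] has type ⟨⟨t, ⟨t, e⟩⟩, e⟩; that is not a function onto ⟨e, e⟩, so W must be the functor, of type ⟨⟨⟨t, ⟨t, e⟩⟩, e⟩, ⟨e, e⟩⟩.

⟨⟨⟨t, ⟨t, e⟩⟩, e⟩, ⟨e, e⟩⟩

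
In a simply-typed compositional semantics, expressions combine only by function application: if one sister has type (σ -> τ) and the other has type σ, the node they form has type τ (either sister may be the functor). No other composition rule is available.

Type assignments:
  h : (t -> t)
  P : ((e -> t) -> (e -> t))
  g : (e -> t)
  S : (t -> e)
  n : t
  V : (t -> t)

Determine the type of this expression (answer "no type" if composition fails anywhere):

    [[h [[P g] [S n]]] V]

t

At [P g], P : ((e -> t) -> (e -> t)) takes g : (e -> t), giving (e -> t).
At [S n], S : (t -> e) takes n : t, giving e.
At [[P g] [S n]], [P g] : (e -> t) takes [S n] : e, giving t.
At [h [[P g] [S n]]], h : (t -> t) takes [[P g] [S n]] : t, giving t.
At [[h [[P g] [S n]]] V], V : (t -> t) takes [h [[P g] [S n]]] : t, giving t.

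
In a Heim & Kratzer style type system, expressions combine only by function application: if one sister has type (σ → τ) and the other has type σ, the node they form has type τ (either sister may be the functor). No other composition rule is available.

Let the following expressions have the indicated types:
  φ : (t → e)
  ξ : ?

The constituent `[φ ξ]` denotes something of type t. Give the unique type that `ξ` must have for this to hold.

((t → e) → t)

For [φ ξ] to have type t with φ of type (t → e), ξ must be the function: ξ : ((t → e) → t).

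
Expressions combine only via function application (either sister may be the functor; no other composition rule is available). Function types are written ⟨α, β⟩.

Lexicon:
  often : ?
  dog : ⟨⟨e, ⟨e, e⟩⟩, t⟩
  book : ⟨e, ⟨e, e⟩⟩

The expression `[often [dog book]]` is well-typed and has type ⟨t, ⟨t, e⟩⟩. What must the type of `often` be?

⟨t, ⟨t, ⟨t, e⟩⟩⟩

[often [dog book]] must have type ⟨t, ⟨t, e⟩⟩. The sister [dog book] has type t; that is not a function onto ⟨t, ⟨t, e⟩⟩, so often must be the functor, of type ⟨t, ⟨t, ⟨t, e⟩⟩⟩.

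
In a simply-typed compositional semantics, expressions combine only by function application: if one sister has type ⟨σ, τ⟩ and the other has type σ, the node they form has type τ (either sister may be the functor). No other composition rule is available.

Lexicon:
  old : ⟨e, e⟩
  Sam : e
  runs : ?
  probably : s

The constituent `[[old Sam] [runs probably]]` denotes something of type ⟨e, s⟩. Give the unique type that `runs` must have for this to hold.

⟨s, ⟨e, ⟨e, s⟩⟩⟩

[[old Sam] [runs probably]] must have type ⟨e, s⟩. The sister [old Sam] has type e; that is not a function onto ⟨e, s⟩, so [runs probably] must be the functor, of type ⟨e, ⟨e, s⟩⟩.
[runs probably] must have type ⟨e, ⟨e, s⟩⟩. The sister probably has type s; that is not a function onto ⟨e, ⟨e, s⟩⟩, so runs must be the functor, of type ⟨s, ⟨e, ⟨e, s⟩⟩⟩.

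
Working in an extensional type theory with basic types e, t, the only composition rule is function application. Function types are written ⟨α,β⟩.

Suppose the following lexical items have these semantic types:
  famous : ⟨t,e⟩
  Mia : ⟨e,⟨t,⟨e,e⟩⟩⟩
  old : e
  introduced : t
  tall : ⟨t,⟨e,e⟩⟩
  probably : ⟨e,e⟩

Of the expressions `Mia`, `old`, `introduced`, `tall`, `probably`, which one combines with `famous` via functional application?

Mia : ⟨e,⟨t,⟨e,e⟩⟩⟩ — famous needs t; Mia needs e; neither fits.
old : e — famous needs t; old needs nothing (atomic); neither fits.
introduced — combines: famous : ⟨t,e⟩ takes introduced : t as argument, giving e.
tall : ⟨t,⟨e,e⟩⟩ — famous needs t; tall needs t; neither fits.
probably : ⟨e,e⟩ — famous needs t; probably needs e; neither fits.

introduced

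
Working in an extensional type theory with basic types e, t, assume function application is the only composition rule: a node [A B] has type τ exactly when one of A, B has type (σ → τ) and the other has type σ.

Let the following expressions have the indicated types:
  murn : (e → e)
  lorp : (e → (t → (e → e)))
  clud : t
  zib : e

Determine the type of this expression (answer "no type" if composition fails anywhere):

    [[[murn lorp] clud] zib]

no type

At [murn lorp]: neither (e → e) nor (e → (t → (e → e))) can take the other as argument; the node is ill-typed.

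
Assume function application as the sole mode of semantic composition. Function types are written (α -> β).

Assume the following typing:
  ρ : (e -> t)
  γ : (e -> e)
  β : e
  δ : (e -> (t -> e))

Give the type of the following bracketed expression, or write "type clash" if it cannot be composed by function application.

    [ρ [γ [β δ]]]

[β δ]: δ is (e -> (t -> e)), β is e; result (t -> e).
[γ [β δ]]: (e -> e) and (t -> e) cannot combine by function application — type clash.

type clash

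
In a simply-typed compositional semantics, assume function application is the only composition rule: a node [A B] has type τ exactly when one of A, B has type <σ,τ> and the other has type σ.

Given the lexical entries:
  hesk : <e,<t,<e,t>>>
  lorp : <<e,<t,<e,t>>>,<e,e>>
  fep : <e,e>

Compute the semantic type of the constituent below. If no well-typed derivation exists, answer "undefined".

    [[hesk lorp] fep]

At [hesk lorp], lorp : <<e,<t,<e,t>>>,<e,e>> takes hesk : <e,<t,<e,t>>>, giving <e,e>.
[[hesk lorp] fep]: <e,e> and <e,e> cannot combine by function application — type clash.

undefined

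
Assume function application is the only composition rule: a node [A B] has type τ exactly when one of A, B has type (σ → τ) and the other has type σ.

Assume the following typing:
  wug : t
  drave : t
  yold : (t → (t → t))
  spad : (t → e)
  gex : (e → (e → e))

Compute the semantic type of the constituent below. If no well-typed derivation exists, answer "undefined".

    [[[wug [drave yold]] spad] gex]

[drave yold] — yold of type (t → (t → t)) combines with drave of type t: type (t → t).
[wug [drave yold]] — [drave yold] of type (t → t) combines with wug of type t: type t.
[[wug [drave yold]] spad] — spad of type (t → e) combines with [wug [drave yold]] of type t: type e.
[[[wug [drave yold]] spad] gex] — gex of type (e → (e → e)) combines with [[wug [drave yold]] spad] of type e: type (e → e).

(e → e)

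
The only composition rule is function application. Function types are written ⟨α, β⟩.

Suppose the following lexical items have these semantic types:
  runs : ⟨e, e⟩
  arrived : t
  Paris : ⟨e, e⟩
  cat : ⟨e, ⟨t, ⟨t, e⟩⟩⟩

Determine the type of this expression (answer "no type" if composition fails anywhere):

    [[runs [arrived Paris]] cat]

[arrived Paris]: t and ⟨e, e⟩ cannot combine by function application — type clash.

no type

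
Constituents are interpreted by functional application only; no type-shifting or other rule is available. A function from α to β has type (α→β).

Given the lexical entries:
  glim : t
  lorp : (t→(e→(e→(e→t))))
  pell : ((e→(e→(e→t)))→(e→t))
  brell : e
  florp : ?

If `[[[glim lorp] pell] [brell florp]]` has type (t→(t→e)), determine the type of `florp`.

(e→((e→t)→(t→(t→e))))

At [[[glim lorp] pell] [brell florp]] (required: (t→(t→e))): [[glim lorp] pell] is (e→t), which is not a function with range (t→(t→e)); hence [brell florp] is the functor — type ((e→t)→(t→(t→e))).
At [brell florp] (required: ((e→t)→(t→(t→e)))): brell is e, which is not a function with range ((e→t)→(t→(t→e))); hence florp is the functor — type (e→((e→t)→(t→(t→e)))).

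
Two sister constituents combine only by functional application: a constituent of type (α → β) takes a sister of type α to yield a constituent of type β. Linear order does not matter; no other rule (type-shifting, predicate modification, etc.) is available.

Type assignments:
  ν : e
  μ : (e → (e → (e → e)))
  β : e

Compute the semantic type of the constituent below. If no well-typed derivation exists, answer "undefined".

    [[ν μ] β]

[ν μ] — μ of type (e → (e → (e → e))) combines with ν of type e: type (e → (e → e)).
[[ν μ] β] — [ν μ] of type (e → (e → e)) combines with β of type e: type (e → e).

(e → e)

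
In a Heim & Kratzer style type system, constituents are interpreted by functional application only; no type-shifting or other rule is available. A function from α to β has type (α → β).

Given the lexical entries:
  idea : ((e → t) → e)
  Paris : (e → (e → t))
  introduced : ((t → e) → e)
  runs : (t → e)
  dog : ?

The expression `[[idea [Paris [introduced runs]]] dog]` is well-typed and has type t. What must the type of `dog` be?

(e → t)

[[idea [Paris [introduced runs]]] dog] must have type t. The sister [idea [Paris [introduced runs]]] has type e; that is not a function onto t, so dog must be the functor, of type (e → t).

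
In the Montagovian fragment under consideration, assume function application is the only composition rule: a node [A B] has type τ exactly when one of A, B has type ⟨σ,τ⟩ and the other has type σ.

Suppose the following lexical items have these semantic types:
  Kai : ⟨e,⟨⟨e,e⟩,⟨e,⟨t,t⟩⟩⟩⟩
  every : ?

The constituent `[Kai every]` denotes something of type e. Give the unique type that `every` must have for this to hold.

[Kai every] is required to be e. Kai : ⟨e,⟨⟨e,e⟩,⟨e,⟨t,t⟩⟩⟩⟩ cannot yield e as functor, so every : ⟨⟨e,⟨⟨e,e⟩,⟨e,⟨t,t⟩⟩⟩⟩,e⟩.

⟨⟨e,⟨⟨e,e⟩,⟨e,⟨t,t⟩⟩⟩⟩,e⟩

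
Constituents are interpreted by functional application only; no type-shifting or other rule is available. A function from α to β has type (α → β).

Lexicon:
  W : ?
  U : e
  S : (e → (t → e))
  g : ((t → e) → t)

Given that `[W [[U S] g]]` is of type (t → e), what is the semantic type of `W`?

At [W [[U S] g]] (required: (t → e)): [[U S] g] is t, which is not a function with range (t → e); hence W is the functor — type (t → (t → e)).

(t → (t → e))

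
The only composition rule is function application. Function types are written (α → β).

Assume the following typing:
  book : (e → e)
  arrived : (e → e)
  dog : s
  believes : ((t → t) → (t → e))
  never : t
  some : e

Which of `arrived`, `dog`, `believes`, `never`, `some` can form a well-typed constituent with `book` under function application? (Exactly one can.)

some

arrived : (e → e) — neither side's domain matches the other.
dog : s — neither side's domain matches the other.
believes : ((t → t) → (t → e)) — neither side's domain matches the other.
never : t — neither side's domain matches the other.
some — combines: book : (e → e) takes some : e as argument, giving e.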